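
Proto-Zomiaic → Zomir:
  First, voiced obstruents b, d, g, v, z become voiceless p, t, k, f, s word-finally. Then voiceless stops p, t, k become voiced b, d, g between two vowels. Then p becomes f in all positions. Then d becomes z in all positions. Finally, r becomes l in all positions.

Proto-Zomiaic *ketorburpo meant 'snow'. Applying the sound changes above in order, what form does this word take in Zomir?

kezolbulfo

Zomir: *ketorburpo
  ketorburpo (rule 1 does not apply)
  ketorburpo → kedorburpo   [intervocalic voicing]
  kedorburpo → kedorburfo   [unconditioned shift]
  kedorburfo → kezorburfo   [unconditioned shift]
  kezorburfo → kezolbulfo   [unconditioned shift]
  giving Zomir kezolbulfo.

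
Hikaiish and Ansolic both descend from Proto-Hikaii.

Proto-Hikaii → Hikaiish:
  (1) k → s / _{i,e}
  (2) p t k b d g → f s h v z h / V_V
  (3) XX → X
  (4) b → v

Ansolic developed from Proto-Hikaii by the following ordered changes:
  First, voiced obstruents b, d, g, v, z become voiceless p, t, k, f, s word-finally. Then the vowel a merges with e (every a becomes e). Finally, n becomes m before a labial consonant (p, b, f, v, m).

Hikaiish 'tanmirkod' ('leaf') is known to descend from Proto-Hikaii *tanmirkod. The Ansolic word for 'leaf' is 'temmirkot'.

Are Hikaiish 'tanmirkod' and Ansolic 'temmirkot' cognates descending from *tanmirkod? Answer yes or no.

Derive the expected Ansolic reflex of *tanmirkod:
Ansolic: start from *tanmirkod.
  rule 1 (final devoicing): tanmirkod → tanmirkot
  rule 2 (vowel merger): tanmirkot → tenmirkot
  rule 3 (nasal place assimilation): tenmirkot → temmirkot
  ⇒ Ansolic temmirkot
Ansolic 'temmirkot' matches the regular reflex exactly, so the pair is cognate.

yes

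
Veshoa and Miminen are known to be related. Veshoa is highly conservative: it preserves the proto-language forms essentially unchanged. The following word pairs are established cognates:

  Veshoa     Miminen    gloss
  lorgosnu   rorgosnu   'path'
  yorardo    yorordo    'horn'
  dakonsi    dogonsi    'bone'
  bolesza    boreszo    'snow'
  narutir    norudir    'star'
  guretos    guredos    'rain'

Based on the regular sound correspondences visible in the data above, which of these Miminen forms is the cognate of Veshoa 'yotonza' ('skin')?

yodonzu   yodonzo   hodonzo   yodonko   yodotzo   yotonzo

guretos ~ guredos — Veshoa t corresponds to Miminen d between vowels (before a back vowel).
bolesza ~ boreszo — Veshoa a corresponds to Miminen o word-finally.
Applying these to Veshoa 'yotonza':
  yotonza → yodonza   (t→d between vowels (before a back vowel))
  yodonza → yodonzo   (a→o word-finally)
So the Miminen cognate is 'yodonzo'.

yodonzo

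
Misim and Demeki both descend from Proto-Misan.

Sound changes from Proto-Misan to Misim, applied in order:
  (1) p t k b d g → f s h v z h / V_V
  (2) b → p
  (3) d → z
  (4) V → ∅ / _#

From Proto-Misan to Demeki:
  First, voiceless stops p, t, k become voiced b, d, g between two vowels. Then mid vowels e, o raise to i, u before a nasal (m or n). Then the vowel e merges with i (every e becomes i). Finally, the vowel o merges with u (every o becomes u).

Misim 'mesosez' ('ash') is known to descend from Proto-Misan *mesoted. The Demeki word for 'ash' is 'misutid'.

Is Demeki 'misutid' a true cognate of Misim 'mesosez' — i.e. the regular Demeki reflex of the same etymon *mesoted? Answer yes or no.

Derive the expected Demeki reflex of *mesoted:
Demeki: *mesoted > mesoded > misodid > misudid  (by intervocalic voicing, vowel merger, vowel merger)
The regular Demeki reflex would be 'misudid', but the attested form is 'misutid'. The correspondence is irregular, so they are not cognates (the Demeki form has a different source).

no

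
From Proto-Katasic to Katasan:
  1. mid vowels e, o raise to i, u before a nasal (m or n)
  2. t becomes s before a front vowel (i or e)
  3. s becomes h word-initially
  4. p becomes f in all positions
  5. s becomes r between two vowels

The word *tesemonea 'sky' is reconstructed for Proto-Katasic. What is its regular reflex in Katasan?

Katasan: start from *tesemonea.
  rule 1 (pre-nasal raising): tesemonea → tesimunea
  rule 2 (palatalisation): tesimunea → sesimunea
  rule 3 (debuccalisation): sesimunea → hesimunea
  rule 4: no change — hesimunea
  rule 5 (rhotacism): hesimunea → herimunea
  ⇒ Katasan herimunea

herimunea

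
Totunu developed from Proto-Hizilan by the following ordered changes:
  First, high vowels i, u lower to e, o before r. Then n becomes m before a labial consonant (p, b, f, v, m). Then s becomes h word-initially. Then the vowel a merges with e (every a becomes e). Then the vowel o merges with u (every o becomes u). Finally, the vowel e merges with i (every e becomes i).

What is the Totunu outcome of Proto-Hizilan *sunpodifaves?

Totunu: *sunpodifaves
  sunpodifaves (rule 1 does not apply)
  sunpodifaves → sumpodifaves   [nasal place assimilation]
  sumpodifaves → humpodifaves   [debuccalisation]
  humpodifaves → humpodifeves   [vowel merger]
  humpodifeves → humpudifeves   [vowel merger]
  humpudifeves → humpudifivis   [vowel merger]
  giving Totunu humpudifivis.

humpudifivis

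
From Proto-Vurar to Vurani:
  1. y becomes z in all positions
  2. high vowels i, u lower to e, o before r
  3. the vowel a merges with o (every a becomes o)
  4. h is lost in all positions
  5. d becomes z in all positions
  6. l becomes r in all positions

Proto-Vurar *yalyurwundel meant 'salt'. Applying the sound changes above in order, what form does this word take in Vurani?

Vurani: start from *yalyurwundel.
  rule 1 (unconditioned shift): yalyurwundel → zalzurwundel
  rule 2 (pre-rhotic lowering): zalzurwundel → zalzorwundel
  rule 3 (vowel merger): zalzorwundel → zolzorwundel
  rule 4: no change — zolzorwundel
  rule 5 (unconditioned shift): zolzorwundel → zolzorwunzel
  rule 6 (unconditioned shift): zolzorwunzel → zorzorwunzer
  ⇒ Vurani zorzorwunzer

zorzorwunzer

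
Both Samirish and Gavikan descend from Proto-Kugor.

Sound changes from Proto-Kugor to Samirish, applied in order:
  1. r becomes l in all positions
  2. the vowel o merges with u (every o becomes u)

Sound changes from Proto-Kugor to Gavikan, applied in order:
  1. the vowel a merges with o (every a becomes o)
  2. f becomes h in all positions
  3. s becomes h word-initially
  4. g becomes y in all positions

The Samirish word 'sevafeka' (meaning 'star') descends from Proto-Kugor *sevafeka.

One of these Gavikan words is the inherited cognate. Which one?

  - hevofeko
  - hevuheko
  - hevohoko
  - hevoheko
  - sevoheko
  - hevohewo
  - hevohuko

Gavikan: *sevafeka > sevofeko > sevoheko > hevoheko  (by vowel merger, unconditioned shift, debuccalisation)
The other candidates each miss or misapply at least one Gavikan change.

hevoheko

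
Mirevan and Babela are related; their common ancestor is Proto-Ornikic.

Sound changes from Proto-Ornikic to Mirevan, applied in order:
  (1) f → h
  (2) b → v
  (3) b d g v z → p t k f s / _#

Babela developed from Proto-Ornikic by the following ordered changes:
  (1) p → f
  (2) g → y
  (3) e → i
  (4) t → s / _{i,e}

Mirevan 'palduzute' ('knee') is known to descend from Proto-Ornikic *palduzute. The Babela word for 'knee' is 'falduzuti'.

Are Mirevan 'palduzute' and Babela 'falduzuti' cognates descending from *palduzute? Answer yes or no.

Derive the expected Babela reflex of *palduzute:
Babela: *palduzute
  palduzute → falduzute   [unconditioned shift]
  falduzute (rule 2 does not apply)
  falduzute → falduzuti   [vowel merger]
  falduzuti → falduzusi   [palatalisation]
  giving Babela falduzusi.
The regular Babela reflex would be 'falduzusi', but the attested form is 'falduzuti'. The correspondence is irregular, so they are not cognates (the Babela form has a different source).

no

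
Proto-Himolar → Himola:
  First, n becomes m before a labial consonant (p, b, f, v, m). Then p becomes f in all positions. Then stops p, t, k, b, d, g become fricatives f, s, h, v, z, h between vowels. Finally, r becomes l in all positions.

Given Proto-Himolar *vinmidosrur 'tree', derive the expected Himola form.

vimmizoslul

Himola: *vinmidosrur > vimmidosrur > vimmizosrur > vimmizoslul  (by nasal place assimilation, intervocalic lenition, unconditioned shift)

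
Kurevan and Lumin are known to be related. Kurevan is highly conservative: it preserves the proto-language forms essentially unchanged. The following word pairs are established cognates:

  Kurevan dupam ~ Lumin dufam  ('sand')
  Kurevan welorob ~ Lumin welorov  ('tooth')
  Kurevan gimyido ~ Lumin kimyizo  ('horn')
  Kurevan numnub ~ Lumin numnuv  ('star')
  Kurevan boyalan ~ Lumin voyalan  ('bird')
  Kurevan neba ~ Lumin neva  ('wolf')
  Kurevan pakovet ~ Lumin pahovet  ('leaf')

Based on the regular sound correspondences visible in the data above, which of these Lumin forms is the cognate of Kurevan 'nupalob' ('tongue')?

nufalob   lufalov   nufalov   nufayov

nufalov

dupam ~ dufam — Kurevan p corresponds to Lumin f between vowels (before a back vowel).
welorob ~ welorov, numnub ~ numnuv — Kurevan b corresponds to Lumin v word-finally.
Applying these to Kurevan 'nupalob':
  nupalob → nufalob   (p→f between vowels (before a back vowel))
  nufalob → nufalov   (b→v word-finally)
So the Lumin cognate is 'nufalov'.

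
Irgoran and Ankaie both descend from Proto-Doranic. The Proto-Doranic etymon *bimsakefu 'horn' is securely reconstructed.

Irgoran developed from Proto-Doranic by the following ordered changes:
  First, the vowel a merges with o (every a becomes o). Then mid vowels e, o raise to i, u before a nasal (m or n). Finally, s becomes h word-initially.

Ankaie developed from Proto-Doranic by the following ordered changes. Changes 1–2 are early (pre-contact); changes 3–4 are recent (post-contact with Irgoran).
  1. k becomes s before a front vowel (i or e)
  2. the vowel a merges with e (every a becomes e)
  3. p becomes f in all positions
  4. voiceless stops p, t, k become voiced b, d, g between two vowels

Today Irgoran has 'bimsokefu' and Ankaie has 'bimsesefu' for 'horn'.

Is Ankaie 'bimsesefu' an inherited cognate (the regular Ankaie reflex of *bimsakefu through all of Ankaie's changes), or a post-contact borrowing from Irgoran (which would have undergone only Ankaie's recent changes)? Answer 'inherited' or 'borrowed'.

inherited

If inherited, *bimsakefu would pass through all of Ankaie's changes:
Ankaie: start from *bimsakefu.
  rule 1 (palatalisation): bimsakefu → bimsasefu
  rule 2 (vowel merger): bimsasefu → bimsesefu
  rule 3: no change — bimsesefu
  rule 4: no change — bimsesefu
  ⇒ Ankaie bimsesefu
If borrowed from Irgoran 'bimsokefu' after the early changes, it would undergo only the recent ones:
  rule 3 (unconditioned shift): no change (bimsokefu)
  rule 4 (intervocalic voicing): bimsokefu → bimsogefu
  ⇒ as a loan: bimsogefu
Ankaie 'bimsesefu' matches the inherited outcome exactly, so it is an inherited cognate, not a loan.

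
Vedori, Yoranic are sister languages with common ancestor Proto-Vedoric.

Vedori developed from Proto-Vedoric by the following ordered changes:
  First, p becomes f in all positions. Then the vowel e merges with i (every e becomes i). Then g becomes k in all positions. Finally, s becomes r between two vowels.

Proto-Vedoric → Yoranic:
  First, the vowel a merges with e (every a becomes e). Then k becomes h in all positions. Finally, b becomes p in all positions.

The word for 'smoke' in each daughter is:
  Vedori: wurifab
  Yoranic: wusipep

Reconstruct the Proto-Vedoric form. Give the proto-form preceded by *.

*wusipab

Position 7: Vedori has b, Yoranic has p. Vedori preserves b here (none of its changes turn any other segment into b), so the proto-segment is *b.
Position 6: Vedori has a, Yoranic has e. Vedori preserves a here (none of its changes turn any other segment into a), so the proto-segment is *a.
Position 3: Vedori has r, Yoranic has s. Yoranic preserves s here (none of its changes turn any other segment into s), so the proto-segment is *s.
This points to *wusipab. Verify forward in each daughter:
Vedori: *wusipab
  wusipab → wusifab   [unconditioned shift]
  wusifab (rule 2 does not apply)
  wusifab (rule 3 does not apply)
  wusifab → wurifab   [rhotacism]
  giving Vedori wurifab.
Yoranic: *wusipab
  wusipab → wusipeb   [vowel merger]
  wusipeb (rule 2 does not apply)
  wusipeb → wusipep   [unconditioned shift]
  giving Yoranic wusipep.
Only *wusipab yields all of Vedori wurifab, Yoranic wusipep.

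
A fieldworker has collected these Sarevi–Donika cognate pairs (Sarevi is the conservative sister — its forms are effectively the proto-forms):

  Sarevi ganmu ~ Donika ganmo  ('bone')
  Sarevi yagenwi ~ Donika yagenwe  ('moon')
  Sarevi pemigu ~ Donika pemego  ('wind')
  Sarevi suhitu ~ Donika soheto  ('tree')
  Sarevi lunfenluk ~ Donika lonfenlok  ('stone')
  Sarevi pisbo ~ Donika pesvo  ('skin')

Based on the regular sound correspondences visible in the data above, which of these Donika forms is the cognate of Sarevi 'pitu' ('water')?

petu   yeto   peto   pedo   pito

peto

pemigu ~ pemego, suhitu ~ soheto — Sarevi i corresponds to Donika e after a consonant, before a consonant other than r, m, n, p, b, f, v.
ganmu ~ ganmo, pemigu ~ pemego — Sarevi u corresponds to Donika o word-finally.
Applying these to Sarevi 'pitu':
  pitu → petu   (i→e after a consonant, before a consonant other than r, m, n, p, b, f, v)
  petu → peto   (u→o word-finally)
So the Donika cognate is 'peto'.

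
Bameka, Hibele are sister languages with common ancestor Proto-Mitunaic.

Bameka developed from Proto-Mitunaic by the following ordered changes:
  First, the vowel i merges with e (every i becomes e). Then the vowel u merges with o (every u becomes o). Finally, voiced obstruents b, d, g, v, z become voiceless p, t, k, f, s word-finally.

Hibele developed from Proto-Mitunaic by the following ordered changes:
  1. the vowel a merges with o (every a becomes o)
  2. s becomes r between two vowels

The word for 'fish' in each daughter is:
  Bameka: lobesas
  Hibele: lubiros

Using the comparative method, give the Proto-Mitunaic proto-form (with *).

*lubisas

Position 4: Bameka has e, Hibele has i. Hibele preserves i here (none of its changes turn any other segment into i), so the proto-segment is *i.
Position 6: Bameka has a, Hibele has o. Bameka preserves a here (none of its changes turn any other segment into a), so the proto-segment is *a.
This points to *lubisas. Verify forward in each daughter:
Bameka: *lubisas
  lubisas → lubesas   [vowel merger]
  lubesas → lobesas   [vowel merger]
  lobesas (rule 3 does not apply)
  giving Bameka lobesas.
Hibele: *lubisas > lubisos > lubiros  (by vowel merger, rhotacism)
No other proto-form is consistent with every reflex, so the reconstruction is *lubisas.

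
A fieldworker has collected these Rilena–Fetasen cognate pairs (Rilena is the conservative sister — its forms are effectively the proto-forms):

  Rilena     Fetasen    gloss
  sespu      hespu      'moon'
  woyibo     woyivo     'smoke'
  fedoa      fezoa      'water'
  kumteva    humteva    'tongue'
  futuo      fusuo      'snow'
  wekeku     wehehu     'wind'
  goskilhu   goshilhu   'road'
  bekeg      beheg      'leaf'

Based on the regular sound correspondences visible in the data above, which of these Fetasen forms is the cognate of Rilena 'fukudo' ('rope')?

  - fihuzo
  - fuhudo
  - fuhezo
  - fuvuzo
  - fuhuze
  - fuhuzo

fuhuzo

wekeku ~ wehehu — Rilena k corresponds to Fetasen h between vowels (before a back vowel).
fedoa ~ fezoa — Rilena d corresponds to Fetasen z between vowels (before a back vowel).
Applying these to Rilena 'fukudo':
  fukudo → fuhudo   (k→h between vowels (before a back vowel))
  fuhudo → fuhuzo   (d→z between vowels (before a back vowel))
So the Fetasen cognate is 'fuhuzo'.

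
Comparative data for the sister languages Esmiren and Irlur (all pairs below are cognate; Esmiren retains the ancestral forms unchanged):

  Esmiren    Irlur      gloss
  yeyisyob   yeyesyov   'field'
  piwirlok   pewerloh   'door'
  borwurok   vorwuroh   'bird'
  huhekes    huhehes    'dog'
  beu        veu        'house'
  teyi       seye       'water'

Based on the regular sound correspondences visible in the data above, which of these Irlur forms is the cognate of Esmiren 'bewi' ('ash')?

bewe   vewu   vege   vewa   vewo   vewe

beu ~ veu — Esmiren b corresponds to Irlur v word-initially before a front vowel.
teyi ~ seye — Esmiren i corresponds to Irlur e word-finally.
Applying these to Esmiren 'bewi':
  bewi → vewi   (b→v word-initially before a front vowel)
  vewi → vewe   (i→e word-finally)
So the Irlur cognate is 'vewe'.

vewe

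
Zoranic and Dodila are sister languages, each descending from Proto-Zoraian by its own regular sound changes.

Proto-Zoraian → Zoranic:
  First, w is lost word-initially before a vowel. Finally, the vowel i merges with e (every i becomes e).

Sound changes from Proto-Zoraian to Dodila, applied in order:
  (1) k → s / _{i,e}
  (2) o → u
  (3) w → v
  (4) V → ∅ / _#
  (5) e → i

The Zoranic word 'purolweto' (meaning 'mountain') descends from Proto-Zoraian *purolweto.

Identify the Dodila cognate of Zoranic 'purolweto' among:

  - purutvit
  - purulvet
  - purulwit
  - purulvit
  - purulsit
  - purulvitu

purulvit

Dodila: *purolweto > purulwetu > purulvetu > purulvet > purulvit  (by vowel merger, unconditioned shift, apocope, vowel merger)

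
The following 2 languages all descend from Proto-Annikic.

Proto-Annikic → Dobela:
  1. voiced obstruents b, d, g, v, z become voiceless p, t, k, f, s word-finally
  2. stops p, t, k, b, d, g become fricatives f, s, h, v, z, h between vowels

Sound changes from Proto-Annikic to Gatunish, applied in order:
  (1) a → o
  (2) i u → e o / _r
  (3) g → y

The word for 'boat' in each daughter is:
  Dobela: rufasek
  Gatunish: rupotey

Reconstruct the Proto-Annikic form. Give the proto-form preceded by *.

*rupateg

Position 3: Dobela has f, Gatunish has p. Gatunish preserves p here (none of its changes turn any other segment into p), so the proto-segment is *p.
Position 7: Dobela has k, Gatunish has y. Taking the neighbouring segments as reconstructed: Dobela k could go back to *k or *g; Gatunish y could go back to *g or *y — the one source consistent with every daughter is *g.
Verify the candidate proto-form against each daughter:
Dobela: *rupateg
  rupateg → rupatek   [final devoicing]
  rupatek → rufasek   [intervocalic lenition]
  giving Dobela rufasek.
Gatunish: *rupateg
  rupateg → rupoteg   [vowel merger]
  rupoteg (rule 2 does not apply)
  rupoteg → rupotey   [unconditioned shift]
  giving Gatunish rupotey.
*rupateg is the unique common source.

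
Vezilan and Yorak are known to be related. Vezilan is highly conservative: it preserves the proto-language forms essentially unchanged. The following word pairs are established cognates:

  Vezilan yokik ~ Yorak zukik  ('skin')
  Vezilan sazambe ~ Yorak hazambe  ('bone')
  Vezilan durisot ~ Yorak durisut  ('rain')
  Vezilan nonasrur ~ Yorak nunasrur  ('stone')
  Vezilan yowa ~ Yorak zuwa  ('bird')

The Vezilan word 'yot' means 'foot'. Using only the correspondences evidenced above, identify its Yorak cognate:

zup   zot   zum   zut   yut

zut

yokik ~ zukik, yowa ~ zuwa — Vezilan y corresponds to Yorak z word-initially before a back vowel.
yokik ~ zukik, durisot ~ durisut — Vezilan o corresponds to Yorak u after a consonant, before a consonant other than r, m, n, p, b, f, v.
Applying these to Vezilan 'yot':
  yot → zot   (y→z word-initially before a back vowel)
  zot → zut   (o→u after a consonant, before a consonant other than r, m, n, p, b, f, v)
So the Yorak cognate is 'zut'.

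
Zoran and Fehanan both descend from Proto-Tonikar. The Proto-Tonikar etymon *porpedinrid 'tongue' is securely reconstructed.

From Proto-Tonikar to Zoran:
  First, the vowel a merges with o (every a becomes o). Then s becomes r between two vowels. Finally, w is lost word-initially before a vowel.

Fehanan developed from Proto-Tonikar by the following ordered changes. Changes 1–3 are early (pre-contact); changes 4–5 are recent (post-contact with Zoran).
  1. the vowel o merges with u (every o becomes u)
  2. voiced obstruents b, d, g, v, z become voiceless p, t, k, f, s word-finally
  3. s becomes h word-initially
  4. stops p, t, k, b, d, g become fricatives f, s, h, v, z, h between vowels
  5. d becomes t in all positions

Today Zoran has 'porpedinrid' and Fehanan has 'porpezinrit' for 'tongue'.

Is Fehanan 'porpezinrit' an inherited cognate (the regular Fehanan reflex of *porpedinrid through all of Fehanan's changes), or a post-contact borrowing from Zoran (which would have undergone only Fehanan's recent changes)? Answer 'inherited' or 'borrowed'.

borrowed

If inherited, *porpedinrid would pass through all of Fehanan's changes:
Fehanan: *porpedinrid > purpedinrid > purpedinrit > purpezinrit  (by vowel merger, final devoicing, intervocalic lenition)
If borrowed from Zoran 'porpedinrid' after the early changes, it would undergo only the recent ones:
  rule 4 (intervocalic lenition): porpedinrid → porpezinrid
  rule 5 (unconditioned shift): porpezinrid → porpezinrit
  ⇒ as a loan: porpezinrit
Fehanan 'porpezinrit' matches the loan outcome 'porpezinrit', not the inherited 'purpezinrit' — it skipped the early Fehanan changes, so it was borrowed from Zoran.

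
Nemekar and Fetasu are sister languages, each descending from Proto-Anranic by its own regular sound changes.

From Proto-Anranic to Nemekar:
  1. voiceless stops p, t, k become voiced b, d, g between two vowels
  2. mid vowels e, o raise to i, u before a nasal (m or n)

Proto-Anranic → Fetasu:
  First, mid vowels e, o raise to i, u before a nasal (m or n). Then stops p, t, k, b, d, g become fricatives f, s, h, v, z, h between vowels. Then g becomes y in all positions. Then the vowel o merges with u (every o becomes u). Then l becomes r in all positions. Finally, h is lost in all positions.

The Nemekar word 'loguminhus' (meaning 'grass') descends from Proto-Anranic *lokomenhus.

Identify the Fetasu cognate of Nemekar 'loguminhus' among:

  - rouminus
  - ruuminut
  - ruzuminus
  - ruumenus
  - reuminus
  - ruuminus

ruuminus

Fetasu: *lokomenhus > lokuminhus > lohuminhus > luhuminhus > ruhuminhus > ruuminus  (by pre-nasal raising, intervocalic lenition, vowel merger, unconditioned shift, h-loss)
The other candidates each miss or misapply at least one Fetasu change.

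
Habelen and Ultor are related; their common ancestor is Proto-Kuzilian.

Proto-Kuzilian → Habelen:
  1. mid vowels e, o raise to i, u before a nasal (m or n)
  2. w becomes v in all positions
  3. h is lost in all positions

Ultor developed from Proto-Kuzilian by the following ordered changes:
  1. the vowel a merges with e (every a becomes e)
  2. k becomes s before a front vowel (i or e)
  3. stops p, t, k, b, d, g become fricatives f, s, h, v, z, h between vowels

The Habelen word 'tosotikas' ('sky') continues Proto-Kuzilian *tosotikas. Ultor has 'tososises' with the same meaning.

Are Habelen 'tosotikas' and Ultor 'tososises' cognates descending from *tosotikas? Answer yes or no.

Derive the expected Ultor reflex of *tosotikas:
Ultor: start from *tosotikas.
  rule 1 (vowel merger): tosotikas → tosotikes
  rule 2 (palatalisation): tosotikes → tosotises
  rule 3 (intervocalic lenition): tosotises → tososises
  ⇒ Ultor tososises
Ultor 'tososises' matches the regular reflex exactly, so the pair is cognate.

yes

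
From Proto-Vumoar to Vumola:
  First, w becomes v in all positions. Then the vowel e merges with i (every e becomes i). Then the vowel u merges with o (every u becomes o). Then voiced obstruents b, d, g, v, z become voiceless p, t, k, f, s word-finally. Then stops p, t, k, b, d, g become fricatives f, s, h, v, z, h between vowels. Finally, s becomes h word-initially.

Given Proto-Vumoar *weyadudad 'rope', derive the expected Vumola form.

viyazozat

Vumola: *weyadudad > veyadudad > viyadudad > viyadodad > viyadodat > viyazozat  (by unconditioned shift, vowel merger, vowel merger, final devoicing, intervocalic lenition)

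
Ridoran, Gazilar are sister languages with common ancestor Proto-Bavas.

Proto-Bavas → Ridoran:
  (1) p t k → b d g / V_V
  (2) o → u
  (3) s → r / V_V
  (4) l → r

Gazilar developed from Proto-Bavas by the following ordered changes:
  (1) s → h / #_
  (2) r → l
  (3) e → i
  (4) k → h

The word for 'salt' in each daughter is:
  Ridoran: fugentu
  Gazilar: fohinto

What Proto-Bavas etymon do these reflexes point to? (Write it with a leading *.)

*fokento

Position 4: Ridoran has e, Gazilar has i. Ridoran preserves e here (none of its changes turn any other segment into e), so the proto-segment is *e.
Position 3: Ridoran has g, Gazilar has h. Taking the neighbouring segments as reconstructed: Ridoran g could go back to *k or *g; Gazilar h could go back to *k or *h — the one source consistent with every daughter is *k.
Position 7: Ridoran has u, Gazilar has o. Gazilar preserves o here (none of its changes turn any other segment into o), so the proto-segment is *o.
Continuing position by position gives *fokento; check it forward:
Ridoran: *fokento
  fokento → fogento   [intervocalic voicing]
  fogento → fugentu   [vowel merger]
  fugentu (rule 3 does not apply)
  fugentu (rule 4 does not apply)
  giving Ridoran fugentu.
Gazilar: *fokento > fokinto > fohinto  (by vowel merger, unconditioned shift)
Only *fokento yields all of Ridoran fugentu, Gazilar fohinto.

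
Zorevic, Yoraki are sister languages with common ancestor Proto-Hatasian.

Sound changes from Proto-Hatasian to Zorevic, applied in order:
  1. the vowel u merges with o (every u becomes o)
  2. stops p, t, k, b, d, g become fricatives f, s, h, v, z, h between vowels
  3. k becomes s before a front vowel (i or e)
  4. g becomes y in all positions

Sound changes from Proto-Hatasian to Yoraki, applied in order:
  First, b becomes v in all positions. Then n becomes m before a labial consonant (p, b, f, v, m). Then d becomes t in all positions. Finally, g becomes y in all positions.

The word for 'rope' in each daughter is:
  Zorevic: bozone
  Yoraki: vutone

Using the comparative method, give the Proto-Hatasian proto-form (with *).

*budone

Position 1: Zorevic has b, Yoraki has v. Zorevic preserves b here (none of its changes turn any other segment into b), so the proto-segment is *b.
Position 3: Zorevic has z, Yoraki has t. Taking the neighbouring segments as reconstructed: Zorevic z could go back to *d or *z; Yoraki t could go back to *t or *d — the one source consistent with every daughter is *d.
This points to *budone. Verify forward in each daughter:
Zorevic: *budone > bodone > bozone  (by vowel merger, intervocalic lenition)
Yoraki: *budone
  budone → vudone   [unconditioned shift]
  vudone (rule 2 does not apply)
  vudone → vutone   [unconditioned shift]
  vutone (rule 4 does not apply)
  giving Yoraki vutone.
*budone is the unique common source.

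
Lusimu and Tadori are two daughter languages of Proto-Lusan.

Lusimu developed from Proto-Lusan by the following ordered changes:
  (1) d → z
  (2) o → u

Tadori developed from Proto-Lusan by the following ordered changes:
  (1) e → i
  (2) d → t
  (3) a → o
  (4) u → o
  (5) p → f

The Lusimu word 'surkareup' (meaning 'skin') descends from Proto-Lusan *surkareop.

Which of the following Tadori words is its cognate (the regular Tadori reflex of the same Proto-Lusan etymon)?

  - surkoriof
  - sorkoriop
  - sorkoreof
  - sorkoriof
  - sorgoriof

sorkoriof

Tadori: start from *surkareop.
  rule 1 (vowel merger): surkareop → surkariop
  rule 2: no change — surkariop
  rule 3 (vowel merger): surkariop → surkoriop
  rule 4 (vowel merger): surkoriop → sorkoriop
  rule 5 (unconditioned shift): sorkoriop → sorkoriof
  ⇒ Tadori sorkoriof
Among the options, 'sorkoriof' alone shows every Tadori change applied in order.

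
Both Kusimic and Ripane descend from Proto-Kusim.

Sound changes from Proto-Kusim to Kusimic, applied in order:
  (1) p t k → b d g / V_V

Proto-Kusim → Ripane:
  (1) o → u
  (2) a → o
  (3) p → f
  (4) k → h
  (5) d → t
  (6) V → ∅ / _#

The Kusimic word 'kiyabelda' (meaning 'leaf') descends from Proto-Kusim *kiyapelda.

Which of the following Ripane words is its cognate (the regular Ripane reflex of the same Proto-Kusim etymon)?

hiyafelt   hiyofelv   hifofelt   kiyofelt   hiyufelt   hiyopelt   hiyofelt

hiyofelt

Ripane: *kiyapelda
  kiyapelda (rule 1 does not apply)
  kiyapelda → kiyopeldo   [vowel merger]
  kiyopeldo → kiyofeldo   [unconditioned shift]
  kiyofeldo → hiyofeldo   [unconditioned shift]
  hiyofeldo → hiyofelto   [unconditioned shift]
  hiyofelto → hiyofelt   [apocope]
  giving Ripane hiyofelt.
Among the options, 'hiyofelt' alone shows every Ripane change applied in order.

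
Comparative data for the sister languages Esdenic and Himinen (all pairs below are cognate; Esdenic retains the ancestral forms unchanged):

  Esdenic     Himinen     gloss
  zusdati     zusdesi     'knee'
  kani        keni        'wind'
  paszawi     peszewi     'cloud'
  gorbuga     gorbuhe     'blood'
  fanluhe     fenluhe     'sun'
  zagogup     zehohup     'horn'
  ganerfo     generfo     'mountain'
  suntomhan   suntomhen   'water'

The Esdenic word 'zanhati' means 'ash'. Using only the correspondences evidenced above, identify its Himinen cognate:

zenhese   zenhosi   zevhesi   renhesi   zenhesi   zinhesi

kani ~ keni, fanluhe ~ fenluhe — Esdenic a corresponds to Himinen e after a consonant, before a nasal.
zusdati ~ zusdesi, paszawi ~ peszewi — Esdenic a corresponds to Himinen e after a consonant, before a consonant other than r, m, n, p, b, f, v.
zusdati ~ zusdesi — Esdenic t corresponds to Himinen s between vowels (before a front vowel).
Applying these to Esdenic 'zanhati':
  zanhati → zenhati   (a→e after a consonant, before a nasal)
  zenhati → zenheti   (a→e after a consonant, before a consonant other than r, m, n, p, b, f, v)
  zenheti → zenhesi   (t→s between vowels (before a front vowel))
So the Himinen cognate is 'zenhesi'.

zenhesi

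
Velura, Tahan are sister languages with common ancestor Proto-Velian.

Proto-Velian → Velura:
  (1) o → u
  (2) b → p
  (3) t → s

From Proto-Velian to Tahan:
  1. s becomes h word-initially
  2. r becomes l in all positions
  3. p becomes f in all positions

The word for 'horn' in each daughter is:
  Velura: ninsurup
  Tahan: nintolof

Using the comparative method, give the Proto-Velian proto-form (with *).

*nintorop

Position 4: Velura has s, Tahan has t. Tahan preserves t here (none of its changes turn any other segment into t), so the proto-segment is *t.
Position 8: Velura has p, Tahan has f. Taking the neighbouring segments as reconstructed: Velura p could go back to *p or *b; Tahan f could go back to *p or *f — the one source consistent with every daughter is *p.
Verify the candidate proto-form against each daughter:
Velura: start from *nintorop.
  rule 1 (vowel merger): nintorop → ninturup
  rule 2: no change — ninturup
  rule 3 (unconditioned shift): ninturup → ninsurup
  ⇒ Velura ninsurup
Tahan: *nintorop > nintolop > nintolof  (by unconditioned shift, unconditioned shift)
*nintorop is the unique common source.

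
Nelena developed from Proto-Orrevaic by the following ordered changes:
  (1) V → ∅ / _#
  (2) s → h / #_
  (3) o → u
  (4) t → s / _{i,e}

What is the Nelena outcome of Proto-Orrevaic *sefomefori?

hefumefur

Nelena: *sefomefori > sefomefor > hefomefor > hefumefur  (by apocope, debuccalisation, vowel merger)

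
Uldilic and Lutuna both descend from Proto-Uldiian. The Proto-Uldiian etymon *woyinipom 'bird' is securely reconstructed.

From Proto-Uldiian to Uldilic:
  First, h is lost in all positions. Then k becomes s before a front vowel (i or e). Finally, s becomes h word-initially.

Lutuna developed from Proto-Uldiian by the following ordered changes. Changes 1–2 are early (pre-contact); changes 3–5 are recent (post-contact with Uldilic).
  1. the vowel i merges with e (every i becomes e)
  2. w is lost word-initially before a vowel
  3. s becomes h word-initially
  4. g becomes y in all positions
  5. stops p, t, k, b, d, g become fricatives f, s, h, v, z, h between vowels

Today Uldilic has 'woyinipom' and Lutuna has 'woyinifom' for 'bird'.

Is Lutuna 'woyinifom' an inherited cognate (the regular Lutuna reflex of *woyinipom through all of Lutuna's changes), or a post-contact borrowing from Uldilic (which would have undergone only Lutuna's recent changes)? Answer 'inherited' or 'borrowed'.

borrowed

If inherited, *woyinipom would pass through all of Lutuna's changes:
Lutuna: *woyinipom > woyenepom > oyenepom > oyenefom  (by vowel merger, glide loss, intervocalic lenition)
If borrowed from Uldilic 'woyinipom' after the early changes, it would undergo only the recent ones:
  rule 3 (debuccalisation): no change (woyinipom)
  rule 4 (unconditioned shift): no change (woyinipom)
  rule 5 (intervocalic lenition): woyinipom → woyinifom
  ⇒ as a loan: woyinifom
Lutuna 'woyinifom' matches the loan outcome 'woyinifom', not the inherited 'oyenefom' — it skipped the early Lutuna changes, so it was borrowed from Uldilic.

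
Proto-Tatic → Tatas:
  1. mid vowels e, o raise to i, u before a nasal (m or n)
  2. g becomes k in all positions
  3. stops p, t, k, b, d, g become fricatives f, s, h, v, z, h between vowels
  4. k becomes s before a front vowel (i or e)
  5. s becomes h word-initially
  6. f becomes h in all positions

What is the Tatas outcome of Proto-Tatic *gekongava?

hehunkava

Tatas: start from *gekongava.
  rule 1 (pre-nasal raising): gekongava → gekungava
  rule 2 (unconditioned shift): gekungava → kekunkava
  rule 3 (intervocalic lenition): kekunkava → kehunkava
  rule 4 (palatalisation): kehunkava → sehunkava
  rule 5 (debuccalisation): sehunkava → hehunkava
  rule 6: no change — hehunkava
  ⇒ Tatas hehunkava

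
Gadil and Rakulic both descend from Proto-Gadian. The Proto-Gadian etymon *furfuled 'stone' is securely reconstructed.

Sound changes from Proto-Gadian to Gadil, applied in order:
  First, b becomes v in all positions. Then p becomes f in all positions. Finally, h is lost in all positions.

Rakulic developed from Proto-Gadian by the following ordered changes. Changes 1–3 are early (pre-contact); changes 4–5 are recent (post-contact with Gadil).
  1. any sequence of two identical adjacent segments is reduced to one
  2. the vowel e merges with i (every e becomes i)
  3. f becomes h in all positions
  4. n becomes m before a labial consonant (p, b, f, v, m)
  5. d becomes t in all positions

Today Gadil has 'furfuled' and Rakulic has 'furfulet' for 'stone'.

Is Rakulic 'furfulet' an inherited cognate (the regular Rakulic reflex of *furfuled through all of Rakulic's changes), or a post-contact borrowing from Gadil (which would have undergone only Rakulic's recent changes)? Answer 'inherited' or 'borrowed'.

If inherited, *furfuled would pass through all of Rakulic's changes:
Rakulic: *furfuled
  furfuled (rule 1 does not apply)
  furfuled → furfulid   [vowel merger]
  furfulid → hurhulid   [unconditioned shift]
  hurhulid (rule 4 does not apply)
  hurhulid → hurhulit   [unconditioned shift]
  giving Rakulic hurhulit.
If borrowed from Gadil 'furfuled' after the early changes, it would undergo only the recent ones:
  rule 4 (nasal place assimilation): no change (furfuled)
  rule 5 (unconditioned shift): furfuled → furfulet
  ⇒ as a loan: furfulet
Rakulic 'furfulet' matches the loan outcome 'furfulet', not the inherited 'hurhulit' — it skipped the early Rakulic changes, so it was borrowed from Gadil.

borrowed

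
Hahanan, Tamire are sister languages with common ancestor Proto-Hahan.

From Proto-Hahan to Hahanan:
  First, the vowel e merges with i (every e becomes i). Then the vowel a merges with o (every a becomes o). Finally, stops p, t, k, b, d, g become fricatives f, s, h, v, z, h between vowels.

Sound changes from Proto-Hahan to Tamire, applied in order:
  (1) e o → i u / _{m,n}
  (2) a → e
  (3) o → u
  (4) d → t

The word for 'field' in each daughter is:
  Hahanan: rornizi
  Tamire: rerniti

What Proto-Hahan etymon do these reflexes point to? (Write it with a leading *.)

Position 2: Hahanan has o, Tamire has e. Taking the neighbouring segments as reconstructed: Hahanan o could go back to *a or *o; Tamire e could go back to *a or *e — the one source consistent with every daughter is *a.
Position 6: Hahanan has z, Tamire has t. Taking the neighbouring segments as reconstructed: Hahanan z could go back to *d or *z; Tamire t could go back to *t or *d — the one source consistent with every daughter is *d.
The remaining positions agree across the daughters. Check the candidate against every language:
Hahanan: *rarnidi > rornidi > rornizi  (by vowel merger, intervocalic lenition)
Tamire: *rarnidi > rernidi > rerniti  (by vowel merger, unconditioned shift)
Only *rarnidi yields all of Hahanan rornizi, Tamire rerniti.

*rarnidi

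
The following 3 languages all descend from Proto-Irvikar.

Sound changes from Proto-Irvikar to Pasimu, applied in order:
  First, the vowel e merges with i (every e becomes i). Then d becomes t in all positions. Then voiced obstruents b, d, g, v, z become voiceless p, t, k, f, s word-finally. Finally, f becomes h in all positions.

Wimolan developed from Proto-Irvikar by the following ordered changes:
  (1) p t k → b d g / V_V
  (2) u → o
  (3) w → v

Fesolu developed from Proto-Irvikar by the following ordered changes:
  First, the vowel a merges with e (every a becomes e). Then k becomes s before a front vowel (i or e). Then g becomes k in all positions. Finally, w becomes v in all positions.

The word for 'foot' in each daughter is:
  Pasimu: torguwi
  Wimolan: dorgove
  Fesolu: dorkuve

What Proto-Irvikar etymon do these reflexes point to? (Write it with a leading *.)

*dorguwe

Position 6: Pasimu has w, Wimolan has v, Fesolu has v. Pasimu preserves w here (none of its changes turn any other segment into w), so the proto-segment is *w.
Position 1: Pasimu has t, Wimolan has d, Fesolu has d. Fesolu preserves d here (none of its changes turn any other segment into d), so the proto-segment is *d.
This points to *dorguwe. Verify forward in each daughter:
Pasimu: *dorguwe > dorguwi > torguwi  (by vowel merger, unconditioned shift)
Wimolan: *dorguwe > dorgowe > dorgove  (by vowel merger, unconditioned shift)
Fesolu: *dorguwe
  dorguwe (rule 1 does not apply)
  dorguwe (rule 2 does not apply)
  dorguwe → dorkuwe   [unconditioned shift]
  dorkuwe → dorkuve   [unconditioned shift]
  giving Fesolu dorkuve.
*dorguwe is the unique common source.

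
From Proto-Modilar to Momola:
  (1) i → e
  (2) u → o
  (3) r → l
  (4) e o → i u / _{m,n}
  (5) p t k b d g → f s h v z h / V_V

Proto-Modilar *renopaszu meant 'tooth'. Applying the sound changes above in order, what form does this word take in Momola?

linofaszo

Momola: start from *renopaszu.
  rule 1: no change — renopaszu
  rule 2 (vowel merger): renopaszu → renopaszo
  rule 3 (unconditioned shift): renopaszo → lenopaszo
  rule 4 (pre-nasal raising): lenopaszo → linopaszo
  rule 5 (intervocalic lenition): linopaszo → linofaszo
  ⇒ Momola linofaszo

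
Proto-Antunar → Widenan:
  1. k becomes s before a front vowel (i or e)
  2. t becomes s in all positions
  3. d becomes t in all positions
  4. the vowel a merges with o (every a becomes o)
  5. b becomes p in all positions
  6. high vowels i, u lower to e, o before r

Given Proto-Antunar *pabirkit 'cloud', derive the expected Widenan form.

Widenan: *pabirkit
  pabirkit → pabirsit   [palatalisation]
  pabirsit → pabirsis   [unconditioned shift]
  pabirsis (rule 3 does not apply)
  pabirsis → pobirsis   [vowel merger]
  pobirsis → popirsis   [unconditioned shift]
  popirsis → popersis   [pre-rhotic lowering]
  giving Widenan popersis.

popersis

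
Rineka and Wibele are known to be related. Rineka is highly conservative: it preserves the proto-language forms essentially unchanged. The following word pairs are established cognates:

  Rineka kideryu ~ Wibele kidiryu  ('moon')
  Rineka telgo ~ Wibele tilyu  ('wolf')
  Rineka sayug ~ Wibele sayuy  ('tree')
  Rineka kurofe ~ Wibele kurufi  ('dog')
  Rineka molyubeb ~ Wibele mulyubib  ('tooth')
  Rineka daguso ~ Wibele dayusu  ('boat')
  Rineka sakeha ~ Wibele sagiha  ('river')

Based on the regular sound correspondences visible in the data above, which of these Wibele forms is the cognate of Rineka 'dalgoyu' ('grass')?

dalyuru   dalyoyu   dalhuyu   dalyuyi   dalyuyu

dalyuyu

telgo ~ tilyu — Rineka g corresponds to Wibele y after a consonant, before a back vowel.
molyubeb ~ mulyubib — Rineka o corresponds to Wibele u after a consonant, before a consonant other than r, m, n, p, b, f, v.
Applying these to Rineka 'dalgoyu':
  dalgoyu → dalyoyu   (g→y after a consonant, before a back vowel)
  dalyoyu → dalyuyu   (o→u after a consonant, before a consonant other than r, m, n, p, b, f, v)
So the Wibele cognate is 'dalyuyu'.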